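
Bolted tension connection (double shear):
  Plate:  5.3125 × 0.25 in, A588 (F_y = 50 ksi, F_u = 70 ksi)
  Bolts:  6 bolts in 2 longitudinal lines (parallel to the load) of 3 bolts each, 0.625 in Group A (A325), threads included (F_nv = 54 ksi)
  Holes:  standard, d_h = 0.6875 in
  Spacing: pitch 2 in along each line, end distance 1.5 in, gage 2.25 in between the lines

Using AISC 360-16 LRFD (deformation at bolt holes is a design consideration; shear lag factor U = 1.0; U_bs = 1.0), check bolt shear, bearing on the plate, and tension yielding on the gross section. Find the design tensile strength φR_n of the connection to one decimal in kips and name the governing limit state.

Bolt shear: A_b = π(0.625)²/4 = 0.3068 in². φR_n = 0.75 × 54 × 0.3068 × 6 × 2 = 149.1 kips.
Bearing (0.25 in plate, F_u = 70 ksi): end bolts L_c = 1.5 − 0.6875/2 = 1.15625, R_n = min(1.2×1.15625×0.25×70, 2.4×0.625×0.25×70) = 24.281 kips/bolt; interior L_c = 2 − 0.6875 = 1.3125, R_n = 26.25 kips/bolt. φR_n = 0.75 × (2×24.281 + 4×26.25) = 115.2 kips.
Tension yield (gross): A_g = 5.3125×0.25 = 1.3281 in². φR_n = 0.90 × 50 × 1.3281 = 59.8 kips.
Governing: min(149.1, 115.2, 59.8) = 59.8 kips → gross-section yield.

59.8 kips (gross-section yield governs)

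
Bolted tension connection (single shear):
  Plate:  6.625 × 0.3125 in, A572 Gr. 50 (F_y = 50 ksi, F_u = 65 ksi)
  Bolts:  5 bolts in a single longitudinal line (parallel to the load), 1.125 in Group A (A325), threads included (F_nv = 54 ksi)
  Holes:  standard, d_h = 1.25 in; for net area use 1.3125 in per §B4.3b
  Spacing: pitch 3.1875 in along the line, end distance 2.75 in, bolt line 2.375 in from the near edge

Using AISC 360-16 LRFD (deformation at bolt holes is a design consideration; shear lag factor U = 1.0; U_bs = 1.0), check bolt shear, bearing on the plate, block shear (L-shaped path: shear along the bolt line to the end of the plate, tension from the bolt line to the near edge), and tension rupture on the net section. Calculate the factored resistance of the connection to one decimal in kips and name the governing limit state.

Bolt shear: A_b = π(1.125)²/4 = 0.99402 in². φR_n = 0.75 × 54 × 0.99402 × 5 × 1 = 201.3 kips.
Bearing (0.3125 in plate, F_u = 65 ksi): end bolts L_c = 2.75 − 1.25/2 = 2.125, R_n = min(1.2×2.125×0.3125×65, 2.4×1.125×0.3125×65) = 51.797 kips/bolt; interior L_c = 3.1875 − 1.25 = 1.9375, R_n = 47.227 kips/bolt. φR_n = 0.75 × (1×51.797 + 4×47.227) = 180.5 kips.
Block shear: shear path 1×[2.75+4×3.1875] = 1×15.5 in, A_gv = 4.8438, A_nv = 1×(15.5 − 4.5×1.3125)×0.3125 = 2.998 in²; tension to near edge: (2.375 − 0.5×1.3125)×0.3125 = 0.53711 in². R_n = min(0.6×65×2.998, 0.6×50×4.8438) + 1.0×65×0.53711 = min(116.92, 145.31) + 34.912 = 151.83 kips. φR_n = 0.75 × 151.83 = 113.9 kips.
Tension rupture (net): A_n = (6.625 − 1×1.3125)×0.3125 = 1.6602 in² (U = 1.0, A_e = A_n). φR_n = 0.75 × 65 × 1.6602 = 80.9 kips.
Governing: min(201.3, 180.5, 113.9, 80.9) = 80.9 kips → net-section rupture.

80.9 kips (net-section rupture governs)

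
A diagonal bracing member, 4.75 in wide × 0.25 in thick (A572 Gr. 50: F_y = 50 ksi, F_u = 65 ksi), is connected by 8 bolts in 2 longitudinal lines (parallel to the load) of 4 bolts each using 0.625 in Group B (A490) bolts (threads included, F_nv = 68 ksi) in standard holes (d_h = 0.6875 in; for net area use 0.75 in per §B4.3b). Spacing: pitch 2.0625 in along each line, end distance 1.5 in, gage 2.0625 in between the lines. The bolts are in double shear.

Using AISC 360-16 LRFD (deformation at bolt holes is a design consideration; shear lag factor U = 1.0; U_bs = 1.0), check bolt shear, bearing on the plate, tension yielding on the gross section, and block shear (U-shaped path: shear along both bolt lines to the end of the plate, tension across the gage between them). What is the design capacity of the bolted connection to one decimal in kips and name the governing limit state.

53.4 kips (gross-section yield governs)

Bolt shear: A_b = π(0.625)²/4 = 0.3068 in². φR_n = 0.75 × 68 × 0.3068 × 8 × 2 = 250.3 kips.
Bearing (0.25 in plate, F_u = 65 ksi): end bolts L_c = 1.5 − 0.6875/2 = 1.15625, R_n = min(1.2×1.15625×0.25×65, 2.4×0.625×0.25×65) = 22.547 kips/bolt; interior L_c = 2.0625 − 0.6875 = 1.375, R_n = 24.375 kips/bolt. φR_n = 0.75 × (2×22.547 + 6×24.375) = 143.5 kips.
Tension yield (gross): A_g = 4.75×0.25 = 1.1875 in². φR_n = 0.90 × 50 × 1.1875 = 53.4 kips.
Block shear: shear path 2×[1.5+3×2.0625] = 2×7.6875 in, A_gv = 3.8438, A_nv = 2×(7.6875 − 3.5×0.75)×0.25 = 2.5313 in²; tension across gage: (2.0625 − 1×0.75)×0.25 = 0.32813 in². R_n = min(0.6×65×2.5313, 0.6×50×3.8438) + 1.0×65×0.32813 = min(98.721, 115.31) + 21.328 = 120.05 kips. φR_n = 0.75 × 120.05 = 90.0 kips.
Governing: min(250.3, 143.5, 53.4, 90.0) = 53.4 kips → gross-section yield.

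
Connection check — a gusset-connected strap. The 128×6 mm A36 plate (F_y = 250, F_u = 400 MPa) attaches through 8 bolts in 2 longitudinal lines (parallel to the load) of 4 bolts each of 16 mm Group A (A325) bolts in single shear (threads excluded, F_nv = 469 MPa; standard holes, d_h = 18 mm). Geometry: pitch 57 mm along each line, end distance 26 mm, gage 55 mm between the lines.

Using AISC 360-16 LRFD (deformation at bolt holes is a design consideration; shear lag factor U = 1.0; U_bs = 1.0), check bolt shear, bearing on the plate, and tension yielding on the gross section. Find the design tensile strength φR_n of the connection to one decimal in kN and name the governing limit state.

172.8 kN (gross-section yield governs)

Bolt shear: A_b = π(16)²/4 = 201.06 mm². φR_n = 0.75 × 469 × 201.06 × 8 × 1 = 565.8 kN.
Bearing (6 mm plate, F_u = 400 MPa): end bolts L_c = 26 − 18/2 = 17, R_n = min(1.2×17×6×400, 2.4×16×6×400) = 48.96 kN/bolt; interior L_c = 57 − 18 = 39, R_n = 92.16 kN/bolt. φR_n = 0.75 × (2×48.96 + 6×92.16) = 488.2 kN.
Tension yield (gross): A_g = 128×6 = 768 mm². φR_n = 0.90 × 250 × 768 = 172.8 kN.
Governing: min(565.8, 488.2, 172.8) = 172.8 kN → gross-section yield.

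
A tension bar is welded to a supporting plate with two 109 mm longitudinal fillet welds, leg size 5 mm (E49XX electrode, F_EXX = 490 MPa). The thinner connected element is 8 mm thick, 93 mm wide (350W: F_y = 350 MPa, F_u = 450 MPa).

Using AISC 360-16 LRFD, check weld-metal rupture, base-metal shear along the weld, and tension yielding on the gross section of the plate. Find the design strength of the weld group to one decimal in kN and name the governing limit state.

Weld metal: throat = 0.707×5 = 3.535 mm, L = 2×109 = 218 mm. φR_n = 0.75 × 0.6 × 490 × 3.535 × 218 = 169.9 kN.
Base metal shear (8 mm plate): yield φR_n = 1.0×0.6×350×8×218 = 366.2 kN; rupture φR_n = 0.75×0.6×450×8×218 = 353.2 kN; take 353.2 kN (rupture).
Tension yield (gross): A_g = 93×8 = 744 mm². φR_n = 0.90 × 350 × 744 = 234.4 kN.
Governing: min(169.9, 353.2, 234.4) = 169.9 kN → weld metal.

169.9 kN (weld metal governs)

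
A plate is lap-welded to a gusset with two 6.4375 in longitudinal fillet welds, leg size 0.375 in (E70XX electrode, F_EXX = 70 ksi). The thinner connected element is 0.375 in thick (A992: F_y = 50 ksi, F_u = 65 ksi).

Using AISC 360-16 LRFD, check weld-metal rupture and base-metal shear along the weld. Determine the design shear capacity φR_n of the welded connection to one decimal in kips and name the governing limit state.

107.5 kips (weld metal governs)

Weld metal: throat = 0.707×0.375 = 0.26513 in, L = 2×6.4375 = 12.875 in. φR_n = 0.75 × 0.6 × 70 × 0.26513 × 12.875 = 107.5 kips.
Base metal shear (0.375 in plate): yield φR_n = 1.0×0.6×50×0.375×12.875 = 144.8 kips; rupture φR_n = 0.75×0.6×65×0.375×12.875 = 141.2 kips; take 141.2 kips (rupture).
Governing: min(107.5, 141.2) = 107.5 kips → weld metal.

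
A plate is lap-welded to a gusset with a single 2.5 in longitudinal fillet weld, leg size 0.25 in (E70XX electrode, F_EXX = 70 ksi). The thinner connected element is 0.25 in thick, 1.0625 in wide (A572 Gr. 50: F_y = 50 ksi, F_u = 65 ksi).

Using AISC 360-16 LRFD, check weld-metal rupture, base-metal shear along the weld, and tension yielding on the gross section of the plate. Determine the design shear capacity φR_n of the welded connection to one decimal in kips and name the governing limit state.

12.0 kips (gross-section yield governs)

Weld metal: throat = 0.707×0.25 = 0.17675 in, L = 2.5 in. φR_n = 0.75 × 0.6 × 70 × 0.17675 × 2.5 = 13.9 kips.
Base metal shear (0.25 in plate): yield φR_n = 1.0×0.6×50×0.25×2.5 = 18.8 kips; rupture φR_n = 0.75×0.6×65×0.25×2.5 = 18.3 kips; take 18.3 kips (rupture).
Tension yield (gross): A_g = 1.0625×0.25 = 0.26563 in². φR_n = 0.90 × 50 × 0.26563 = 12.0 kips.
Governing: min(13.9, 18.3, 12.0) = 12.0 kips → gross-section yield.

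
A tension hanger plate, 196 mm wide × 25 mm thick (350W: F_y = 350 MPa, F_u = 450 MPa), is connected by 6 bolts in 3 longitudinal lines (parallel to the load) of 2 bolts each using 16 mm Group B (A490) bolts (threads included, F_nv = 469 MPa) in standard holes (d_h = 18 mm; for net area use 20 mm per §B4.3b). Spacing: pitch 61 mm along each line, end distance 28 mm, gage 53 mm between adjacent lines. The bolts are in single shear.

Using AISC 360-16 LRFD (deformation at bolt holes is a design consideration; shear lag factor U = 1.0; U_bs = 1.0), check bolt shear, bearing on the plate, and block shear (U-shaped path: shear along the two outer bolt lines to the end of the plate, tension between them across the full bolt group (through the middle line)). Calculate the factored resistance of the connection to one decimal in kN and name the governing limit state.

Bolt shear: A_b = π(16)²/4 = 201.06 mm². φR_n = 0.75 × 469 × 201.06 × 6 × 1 = 424.3 kN.
Bearing (25 mm plate, F_u = 450 MPa): end bolts L_c = 28 − 18/2 = 19, R_n = min(1.2×19×25×450, 2.4×16×25×450) = 256.5 kN/bolt; interior L_c = 61 − 18 = 43, R_n = 432 kN/bolt. φR_n = 0.75 × (3×256.5 + 3×432) = 1549.1 kN.
Block shear: shear path 2×[28+1×61] = 2×89 mm, A_gv = 4450, A_nv = 2×(89 − 1.5×20)×25 = 2950 mm²; tension across gage: (106 − 2×20)×25 = 1650 mm². R_n = min(0.6×450×2950, 0.6×350×4450) + 1.0×450×1650 = min(796.5, 934.5) + 742.5 = 1539 kN. φR_n = 0.75 × 1539 = 1154.3 kN.
Governing: min(424.3, 1549.1, 1154.3) = 424.3 kN → bolt shear.

424.3 kN (bolt shear governs)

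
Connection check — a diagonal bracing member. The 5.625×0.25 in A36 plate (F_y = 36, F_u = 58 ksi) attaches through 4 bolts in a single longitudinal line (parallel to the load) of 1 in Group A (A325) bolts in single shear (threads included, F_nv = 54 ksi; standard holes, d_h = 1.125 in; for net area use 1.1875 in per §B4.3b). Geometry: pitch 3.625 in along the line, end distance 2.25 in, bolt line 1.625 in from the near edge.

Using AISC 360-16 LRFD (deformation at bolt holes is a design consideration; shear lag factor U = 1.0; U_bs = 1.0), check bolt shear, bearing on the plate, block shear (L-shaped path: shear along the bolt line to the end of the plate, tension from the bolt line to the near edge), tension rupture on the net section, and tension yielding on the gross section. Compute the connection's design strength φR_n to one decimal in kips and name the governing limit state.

45.6 kips (gross-section yield governs)

Bolt shear: A_b = π(1)²/4 = 0.7854 in². φR_n = 0.75 × 54 × 0.7854 × 4 × 1 = 127.2 kips.
Bearing (0.25 in plate, F_u = 58 ksi): end bolts L_c = 2.25 − 1.125/2 = 1.6875, R_n = min(1.2×1.6875×0.25×58, 2.4×1×0.25×58) = 29.363 kips/bolt; interior L_c = 3.625 − 1.125 = 2.5, R_n = 34.8 kips/bolt. φR_n = 0.75 × (1×29.363 + 3×34.8) = 100.3 kips.
Block shear: shear path 1×[2.25+3×3.625] = 1×13.125 in, A_gv = 3.2813, A_nv = 1×(13.125 − 3.5×1.1875)×0.25 = 2.2422 in²; tension to near edge: (1.625 − 0.5×1.1875)×0.25 = 0.25781 in². R_n = min(0.6×58×2.2422, 0.6×36×3.2813) + 1.0×58×0.25781 = min(78.029, 70.876) + 14.953 = 85.829 kips. φR_n = 0.75 × 85.829 = 64.4 kips.
Tension rupture (net): A_n = (5.625 − 1×1.1875)×0.25 = 1.1094 in² (U = 1.0, A_e = A_n). φR_n = 0.75 × 58 × 1.1094 = 48.3 kips.
Tension yield (gross): A_g = 5.625×0.25 = 1.4063 in². φR_n = 0.90 × 36 × 1.4063 = 45.6 kips.
Governing: min(127.2, 100.3, 64.4, 48.3, 45.6) = 45.6 kips → gross-section yield.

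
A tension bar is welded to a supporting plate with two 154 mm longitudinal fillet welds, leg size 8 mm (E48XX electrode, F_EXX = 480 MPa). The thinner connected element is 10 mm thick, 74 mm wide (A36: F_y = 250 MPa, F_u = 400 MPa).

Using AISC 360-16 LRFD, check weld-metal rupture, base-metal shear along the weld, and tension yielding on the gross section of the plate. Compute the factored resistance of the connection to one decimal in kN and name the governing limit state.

Weld metal: throat = 0.707×8 = 5.656 mm, L = 2×154 = 308 mm. φR_n = 0.75 × 0.6 × 480 × 5.656 × 308 = 376.3 kN.
Base metal shear (10 mm plate): yield φR_n = 1.0×0.6×250×10×308 = 462.0 kN; rupture φR_n = 0.75×0.6×400×10×308 = 554.4 kN; take 462.0 kN (yield).
Tension yield (gross): A_g = 74×10 = 740 mm². φR_n = 0.90 × 250 × 740 = 166.5 kN.
Governing: min(376.3, 462.0, 166.5) = 166.5 kN → gross-section yield.

166.5 kN (gross-section yield governs)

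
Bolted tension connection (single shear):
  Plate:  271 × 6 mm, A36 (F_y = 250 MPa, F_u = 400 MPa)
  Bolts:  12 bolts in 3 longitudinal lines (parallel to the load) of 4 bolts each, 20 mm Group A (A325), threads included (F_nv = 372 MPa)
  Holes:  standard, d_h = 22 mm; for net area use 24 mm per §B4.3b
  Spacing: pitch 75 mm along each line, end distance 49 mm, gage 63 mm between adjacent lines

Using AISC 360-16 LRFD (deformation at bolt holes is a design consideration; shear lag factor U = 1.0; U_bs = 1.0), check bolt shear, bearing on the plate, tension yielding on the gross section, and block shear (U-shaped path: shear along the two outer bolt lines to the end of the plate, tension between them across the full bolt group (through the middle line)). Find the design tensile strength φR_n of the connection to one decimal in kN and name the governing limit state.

Bolt shear: A_b = π(20)²/4 = 314.16 mm². φR_n = 0.75 × 372 × 314.16 × 12 × 1 = 1051.8 kN.
Bearing (6 mm plate, F_u = 400 MPa): end bolts L_c = 49 − 22/2 = 38, R_n = min(1.2×38×6×400, 2.4×20×6×400) = 109.44 kN/bolt; interior L_c = 75 − 22 = 53, R_n = 115.2 kN/bolt. φR_n = 0.75 × (3×109.44 + 9×115.2) = 1023.8 kN.
Tension yield (gross): A_g = 271×6 = 1626 mm². φR_n = 0.90 × 250 × 1626 = 365.9 kN.
Block shear: shear path 2×[49+3×75] = 2×274 mm, A_gv = 3288, A_nv = 2×(274 − 3.5×24)×6 = 2280 mm²; tension across gage: (126 − 2×24)×6 = 468 mm². R_n = min(0.6×400×2280, 0.6×250×3288) + 1.0×400×468 = min(547.2, 493.2) + 187.2 = 680.4 kN. φR_n = 0.75 × 680.4 = 510.3 kN.
Governing: min(1051.8, 1023.8, 365.9, 510.3) = 365.9 kN → gross-section yield.

365.9 kN (gross-section yield governs)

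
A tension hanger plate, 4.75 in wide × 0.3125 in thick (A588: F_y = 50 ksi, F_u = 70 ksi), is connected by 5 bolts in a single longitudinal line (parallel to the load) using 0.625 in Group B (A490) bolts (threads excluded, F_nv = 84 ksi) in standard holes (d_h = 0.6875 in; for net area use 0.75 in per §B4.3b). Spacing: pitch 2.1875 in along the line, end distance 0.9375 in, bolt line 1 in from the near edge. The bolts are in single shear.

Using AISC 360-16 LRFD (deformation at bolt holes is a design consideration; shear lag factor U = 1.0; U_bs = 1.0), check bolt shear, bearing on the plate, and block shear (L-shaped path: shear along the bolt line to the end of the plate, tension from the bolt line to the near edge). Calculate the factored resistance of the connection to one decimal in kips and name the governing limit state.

Bolt shear: A_b = π(0.625)²/4 = 0.3068 in². φR_n = 0.75 × 84 × 0.3068 × 5 × 1 = 96.6 kips.
Bearing (0.3125 in plate, F_u = 70 ksi): end bolts L_c = 0.9375 − 0.6875/2 = 0.59375, R_n = min(1.2×0.59375×0.3125×70, 2.4×0.625×0.3125×70) = 15.586 kips/bolt; interior L_c = 2.1875 − 0.6875 = 1.5, R_n = 32.813 kips/bolt. φR_n = 0.75 × (1×15.586 + 4×32.813) = 110.1 kips.
Block shear: shear path 1×[0.9375+4×2.1875] = 1×9.6875 in, A_gv = 3.0273, A_nv = 1×(9.6875 − 4.5×0.75)×0.3125 = 1.9727 in²; tension to near edge: (1 − 0.5×0.75)×0.3125 = 0.19531 in². R_n = min(0.6×70×1.9727, 0.6×50×3.0273) + 1.0×70×0.19531 = min(82.853, 90.819) + 13.672 = 96.525 kips. φR_n = 0.75 × 96.525 = 72.4 kips.
Governing: min(96.6, 110.1, 72.4) = 72.4 kips → block shear.

72.4 kips (block shear governs)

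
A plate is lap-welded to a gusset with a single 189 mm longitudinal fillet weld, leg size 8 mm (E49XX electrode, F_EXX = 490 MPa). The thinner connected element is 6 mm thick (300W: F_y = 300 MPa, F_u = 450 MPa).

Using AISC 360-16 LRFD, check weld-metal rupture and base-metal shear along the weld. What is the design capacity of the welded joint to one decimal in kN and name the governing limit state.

Weld metal: throat = 0.707×8 = 5.656 mm, L = 189 mm. φR_n = 0.75 × 0.6 × 490 × 5.656 × 189 = 235.7 kN.
Base metal shear (6 mm plate): yield φR_n = 1.0×0.6×300×6×189 = 204.1 kN; rupture φR_n = 0.75×0.6×450×6×189 = 229.6 kN; take 204.1 kN (yield).
Governing: min(235.7, 204.1) = 204.1 kN → base-metal shear.

204.1 kN (base-metal shear governs)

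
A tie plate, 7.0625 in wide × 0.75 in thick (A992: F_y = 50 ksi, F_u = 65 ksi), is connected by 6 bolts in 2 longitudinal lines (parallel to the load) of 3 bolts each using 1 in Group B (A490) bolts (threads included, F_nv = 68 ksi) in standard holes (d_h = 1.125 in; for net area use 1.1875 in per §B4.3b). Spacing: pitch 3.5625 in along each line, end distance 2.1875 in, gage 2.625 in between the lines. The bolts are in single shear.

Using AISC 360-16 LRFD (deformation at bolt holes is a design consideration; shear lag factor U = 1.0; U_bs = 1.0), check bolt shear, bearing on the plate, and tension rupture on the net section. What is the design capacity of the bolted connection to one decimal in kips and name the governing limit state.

Bolt shear: A_b = π(1)²/4 = 0.7854 in². φR_n = 0.75 × 68 × 0.7854 × 6 × 1 = 240.3 kips.
Bearing (0.75 in plate, F_u = 65 ksi): end bolts L_c = 2.1875 − 1.125/2 = 1.625, R_n = min(1.2×1.625×0.75×65, 2.4×1×0.75×65) = 95.063 kips/bolt; interior L_c = 3.5625 − 1.125 = 2.4375, R_n = 117 kips/bolt. φR_n = 0.75 × (2×95.063 + 4×117) = 493.6 kips.
Tension rupture (net): A_n = (7.0625 − 2×1.1875)×0.75 = 3.5156 in² (U = 1.0, A_e = A_n). φR_n = 0.75 × 65 × 3.5156 = 171.4 kips.
Governing: min(240.3, 493.6, 171.4) = 171.4 kips → net-section rupture.

171.4 kips (net-section rupture governs)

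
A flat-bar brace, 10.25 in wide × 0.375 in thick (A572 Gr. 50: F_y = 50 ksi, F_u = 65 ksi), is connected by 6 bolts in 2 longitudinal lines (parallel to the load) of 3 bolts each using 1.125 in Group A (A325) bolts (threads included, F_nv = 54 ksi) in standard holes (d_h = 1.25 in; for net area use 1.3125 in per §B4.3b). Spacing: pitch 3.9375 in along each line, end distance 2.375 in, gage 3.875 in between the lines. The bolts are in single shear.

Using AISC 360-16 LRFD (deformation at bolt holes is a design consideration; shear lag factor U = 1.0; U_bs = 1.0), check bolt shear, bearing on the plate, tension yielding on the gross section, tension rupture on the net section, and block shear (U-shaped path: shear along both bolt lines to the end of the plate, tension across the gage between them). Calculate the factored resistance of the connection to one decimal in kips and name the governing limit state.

139.4 kips (net-section rupture governs)

Bolt shear: A_b = π(1.125)²/4 = 0.99402 in². φR_n = 0.75 × 54 × 0.99402 × 6 × 1 = 241.5 kips.
Bearing (0.375 in plate, F_u = 65 ksi): end bolts L_c = 2.375 − 1.25/2 = 1.75, R_n = min(1.2×1.75×0.375×65, 2.4×1.125×0.375×65) = 51.188 kips/bolt; interior L_c = 3.9375 − 1.25 = 2.6875, R_n = 65.813 kips/bolt. φR_n = 0.75 × (2×51.188 + 4×65.813) = 274.2 kips.
Tension yield (gross): A_g = 10.25×0.375 = 3.8438 in². φR_n = 0.90 × 50 × 3.8438 = 173.0 kips.
Tension rupture (net): A_n = (10.25 − 2×1.3125)×0.375 = 2.8594 in² (U = 1.0, A_e = A_n). φR_n = 0.75 × 65 × 2.8594 = 139.4 kips.
Block shear: shear path 2×[2.375+2×3.9375] = 2×10.25 in, A_gv = 7.6875, A_nv = 2×(10.25 − 2.5×1.3125)×0.375 = 5.2266 in²; tension across gage: (3.875 − 1×1.3125)×0.375 = 0.96094 in². R_n = min(0.6×65×5.2266, 0.6×50×7.6875) + 1.0×65×0.96094 = min(203.84, 230.63) + 62.461 = 266.3 kips. φR_n = 0.75 × 266.3 = 199.7 kips.
Governing: min(241.5, 274.2, 173.0, 139.4, 199.7) = 139.4 kips → net-section rupture.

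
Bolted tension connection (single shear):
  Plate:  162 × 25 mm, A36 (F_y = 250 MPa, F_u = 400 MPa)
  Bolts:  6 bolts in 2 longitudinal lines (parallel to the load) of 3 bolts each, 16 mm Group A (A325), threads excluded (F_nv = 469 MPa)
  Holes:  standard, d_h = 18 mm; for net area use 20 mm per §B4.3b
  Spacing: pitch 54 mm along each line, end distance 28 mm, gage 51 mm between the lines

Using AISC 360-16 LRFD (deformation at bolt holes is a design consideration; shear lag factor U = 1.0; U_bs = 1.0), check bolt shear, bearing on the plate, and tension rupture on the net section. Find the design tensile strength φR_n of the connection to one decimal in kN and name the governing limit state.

424.3 kN (bolt shear governs)

Bolt shear: A_b = π(16)²/4 = 201.06 mm². φR_n = 0.75 × 469 × 201.06 × 6 × 1 = 424.3 kN.
Bearing (25 mm plate, F_u = 400 MPa): end bolts L_c = 28 − 18/2 = 19, R_n = min(1.2×19×25×400, 2.4×16×25×400) = 228 kN/bolt; interior L_c = 54 − 18 = 36, R_n = 384 kN/bolt. φR_n = 0.75 × (2×228 + 4×384) = 1494.0 kN.
Tension rupture (net): A_n = (162 − 2×20)×25 = 3050 mm² (U = 1.0, A_e = A_n). φR_n = 0.75 × 400 × 3050 = 915.0 kN.
Governing: min(424.3, 1494.0, 915.0) = 424.3 kN → bolt shear.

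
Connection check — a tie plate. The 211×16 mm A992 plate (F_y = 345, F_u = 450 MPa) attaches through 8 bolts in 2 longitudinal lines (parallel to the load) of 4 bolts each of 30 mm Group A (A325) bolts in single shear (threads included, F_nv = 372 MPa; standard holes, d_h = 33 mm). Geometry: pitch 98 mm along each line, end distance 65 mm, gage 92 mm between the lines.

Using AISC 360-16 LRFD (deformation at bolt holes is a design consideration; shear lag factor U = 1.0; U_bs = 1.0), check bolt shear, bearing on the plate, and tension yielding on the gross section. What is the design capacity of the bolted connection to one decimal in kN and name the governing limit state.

Bolt shear: A_b = π(30)²/4 = 706.86 mm². φR_n = 0.75 × 372 × 706.86 × 8 × 1 = 1577.7 kN.
Bearing (16 mm plate, F_u = 450 MPa): end bolts L_c = 65 − 33/2 = 48.5, R_n = min(1.2×48.5×16×450, 2.4×30×16×450) = 419.04 kN/bolt; interior L_c = 98 − 33 = 65, R_n = 518.4 kN/bolt. φR_n = 0.75 × (2×419.04 + 6×518.4) = 2961.4 kN.
Tension yield (gross): A_g = 211×16 = 3376 mm². φR_n = 0.90 × 345 × 3376 = 1048.2 kN.
Governing: min(1577.7, 2961.4, 1048.2) = 1048.2 kN → gross-section yield.

1048.2 kN (gross-section yield governs)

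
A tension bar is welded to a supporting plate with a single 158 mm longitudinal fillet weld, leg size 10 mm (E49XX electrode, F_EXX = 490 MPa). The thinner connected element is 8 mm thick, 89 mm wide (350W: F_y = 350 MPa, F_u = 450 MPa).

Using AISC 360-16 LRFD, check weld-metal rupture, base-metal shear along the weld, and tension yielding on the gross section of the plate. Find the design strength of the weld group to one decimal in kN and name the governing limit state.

Weld metal: throat = 0.707×10 = 7.07 mm, L = 158 mm. φR_n = 0.75 × 0.6 × 490 × 7.07 × 158 = 246.3 kN.
Base metal shear (8 mm plate): yield φR_n = 1.0×0.6×350×8×158 = 265.4 kN; rupture φR_n = 0.75×0.6×450×8×158 = 256.0 kN; take 256.0 kN (rupture).
Tension yield (gross): A_g = 89×8 = 712 mm². φR_n = 0.90 × 350 × 712 = 224.3 kN.
Governing: min(246.3, 256.0, 224.3) = 224.3 kN → gross-section yield.

224.3 kN (gross-section yield governs)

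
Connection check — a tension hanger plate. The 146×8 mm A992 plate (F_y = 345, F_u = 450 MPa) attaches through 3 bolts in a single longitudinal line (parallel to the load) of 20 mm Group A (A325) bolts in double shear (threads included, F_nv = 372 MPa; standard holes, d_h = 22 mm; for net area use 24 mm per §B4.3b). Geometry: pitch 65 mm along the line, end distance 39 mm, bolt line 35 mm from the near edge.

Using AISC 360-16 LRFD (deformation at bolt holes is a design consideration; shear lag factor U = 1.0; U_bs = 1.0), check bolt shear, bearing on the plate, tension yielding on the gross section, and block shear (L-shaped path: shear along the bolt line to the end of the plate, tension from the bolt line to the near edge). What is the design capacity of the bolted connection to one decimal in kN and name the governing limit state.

Bolt shear: A_b = π(20)²/4 = 314.16 mm². φR_n = 0.75 × 372 × 314.16 × 3 × 2 = 525.9 kN.
Bearing (8 mm plate, F_u = 450 MPa): end bolts L_c = 39 − 22/2 = 28, R_n = min(1.2×28×8×450, 2.4×20×8×450) = 120.96 kN/bolt; interior L_c = 65 − 22 = 43, R_n = 172.8 kN/bolt. φR_n = 0.75 × (1×120.96 + 2×172.8) = 349.9 kN.
Tension yield (gross): A_g = 146×8 = 1168 mm². φR_n = 0.90 × 345 × 1168 = 362.7 kN.
Block shear: shear path 1×[39+2×65] = 1×169 mm, A_gv = 1352, A_nv = 1×(169 − 2.5×24)×8 = 872 mm²; tension to near edge: (35 − 0.5×24)×8 = 184 mm². R_n = min(0.6×450×872, 0.6×345×1352) + 1.0×450×184 = min(235.44, 279.86) + 82.8 = 318.24 kN. φR_n = 0.75 × 318.24 = 238.7 kN.
Governing: min(525.9, 349.9, 362.7, 238.7) = 238.7 kN → block shear.

238.7 kN (block shear governs)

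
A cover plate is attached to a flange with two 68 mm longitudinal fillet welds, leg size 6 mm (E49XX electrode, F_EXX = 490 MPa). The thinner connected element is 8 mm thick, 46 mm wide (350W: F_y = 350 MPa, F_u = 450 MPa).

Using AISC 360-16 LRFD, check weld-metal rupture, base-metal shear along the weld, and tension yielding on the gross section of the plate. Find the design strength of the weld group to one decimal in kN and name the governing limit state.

Weld metal: throat = 0.707×6 = 4.242 mm, L = 2×68 = 136 mm. φR_n = 0.75 × 0.6 × 490 × 4.242 × 136 = 127.2 kN.
Base metal shear (8 mm plate): yield φR_n = 1.0×0.6×350×8×136 = 228.5 kN; rupture φR_n = 0.75×0.6×450×8×136 = 220.3 kN; take 220.3 kN (rupture).
Tension yield (gross): A_g = 46×8 = 368 mm². φR_n = 0.90 × 350 × 368 = 115.9 kN.
Governing: min(127.2, 220.3, 115.9) = 115.9 kN → gross-section yield.

115.9 kN (gross-section yield governs)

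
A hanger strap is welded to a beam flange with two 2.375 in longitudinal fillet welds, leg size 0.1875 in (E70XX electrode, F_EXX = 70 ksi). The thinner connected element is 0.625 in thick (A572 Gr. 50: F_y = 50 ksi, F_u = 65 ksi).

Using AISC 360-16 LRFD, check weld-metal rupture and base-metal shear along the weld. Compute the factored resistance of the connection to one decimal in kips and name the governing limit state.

Weld metal: throat = 0.707×0.1875 = 0.13256 in, L = 2×2.375 = 4.75 in. φR_n = 0.75 × 0.6 × 70 × 0.13256 × 4.75 = 19.8 kips.
Base metal shear (0.625 in plate): yield φR_n = 1.0×0.6×50×0.625×4.75 = 89.1 kips; rupture φR_n = 0.75×0.6×65×0.625×4.75 = 86.8 kips; take 86.8 kips (rupture).
Governing: min(19.8, 86.8) = 19.8 kips → weld metal.

19.8 kips (weld metal governs)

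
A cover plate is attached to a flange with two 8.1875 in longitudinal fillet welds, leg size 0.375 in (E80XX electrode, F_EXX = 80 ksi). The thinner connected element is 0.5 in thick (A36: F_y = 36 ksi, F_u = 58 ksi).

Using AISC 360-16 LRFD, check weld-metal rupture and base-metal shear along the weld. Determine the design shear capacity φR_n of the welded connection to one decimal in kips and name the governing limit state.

Weld metal: throat = 0.707×0.375 = 0.26513 in, L = 2×8.1875 = 16.375 in. φR_n = 0.75 × 0.6 × 80 × 0.26513 × 16.375 = 156.3 kips.
Base metal shear (0.5 in plate): yield φR_n = 1.0×0.6×36×0.5×16.375 = 176.9 kips; rupture φR_n = 0.75×0.6×58×0.5×16.375 = 213.7 kips; take 176.9 kips (yield).
Governing: min(156.3, 176.9) = 156.3 kips → weld metal.

156.3 kips (weld metal governs)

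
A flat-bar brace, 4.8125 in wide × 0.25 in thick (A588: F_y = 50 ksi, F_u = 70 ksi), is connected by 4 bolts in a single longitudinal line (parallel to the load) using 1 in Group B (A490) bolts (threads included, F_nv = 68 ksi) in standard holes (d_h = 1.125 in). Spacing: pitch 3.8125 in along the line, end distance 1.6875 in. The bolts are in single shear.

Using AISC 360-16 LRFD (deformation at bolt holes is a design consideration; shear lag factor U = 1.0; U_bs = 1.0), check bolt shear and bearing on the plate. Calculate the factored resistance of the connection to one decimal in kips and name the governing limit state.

Bolt shear: A_b = π(1)²/4 = 0.7854 in². φR_n = 0.75 × 68 × 0.7854 × 4 × 1 = 160.2 kips.
Bearing (0.25 in plate, F_u = 70 ksi): end bolts L_c = 1.6875 − 1.125/2 = 1.125, R_n = min(1.2×1.125×0.25×70, 2.4×1×0.25×70) = 23.625 kips/bolt; interior L_c = 3.8125 − 1.125 = 2.6875, R_n = 42 kips/bolt. φR_n = 0.75 × (1×23.625 + 3×42) = 112.2 kips.
Governing: min(160.2, 112.2) = 112.2 kips → bearing.

112.2 kips (bearing governs)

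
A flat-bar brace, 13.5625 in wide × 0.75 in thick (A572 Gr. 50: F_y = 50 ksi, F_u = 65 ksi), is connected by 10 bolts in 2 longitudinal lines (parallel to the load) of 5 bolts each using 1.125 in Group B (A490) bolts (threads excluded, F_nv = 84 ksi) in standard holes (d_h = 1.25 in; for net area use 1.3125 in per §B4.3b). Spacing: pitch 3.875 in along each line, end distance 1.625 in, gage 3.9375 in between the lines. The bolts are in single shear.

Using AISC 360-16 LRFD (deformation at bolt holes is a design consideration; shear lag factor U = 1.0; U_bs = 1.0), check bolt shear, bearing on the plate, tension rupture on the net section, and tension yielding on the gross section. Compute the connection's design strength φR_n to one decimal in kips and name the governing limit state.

399.9 kips (net-section rupture governs)

Bolt shear: A_b = π(1.125)²/4 = 0.99402 in². φR_n = 0.75 × 84 × 0.99402 × 10 × 1 = 626.2 kips.
Bearing (0.75 in plate, F_u = 65 ksi): end bolts L_c = 1.625 − 1.25/2 = 1, R_n = min(1.2×1×0.75×65, 2.4×1.125×0.75×65) = 58.5 kips/bolt; interior L_c = 3.875 − 1.25 = 2.625, R_n = 131.63 kips/bolt. φR_n = 0.75 × (2×58.5 + 8×131.63) = 877.5 kips.
Tension rupture (net): A_n = (13.5625 − 2×1.3125)×0.75 = 8.2031 in² (U = 1.0, A_e = A_n). φR_n = 0.75 × 65 × 8.2031 = 399.9 kips.
Tension yield (gross): A_g = 13.5625×0.75 = 10.172 in². φR_n = 0.90 × 50 × 10.172 = 457.7 kips.
Governing: min(626.2, 877.5, 399.9, 457.7) = 399.9 kips → net-section rupture.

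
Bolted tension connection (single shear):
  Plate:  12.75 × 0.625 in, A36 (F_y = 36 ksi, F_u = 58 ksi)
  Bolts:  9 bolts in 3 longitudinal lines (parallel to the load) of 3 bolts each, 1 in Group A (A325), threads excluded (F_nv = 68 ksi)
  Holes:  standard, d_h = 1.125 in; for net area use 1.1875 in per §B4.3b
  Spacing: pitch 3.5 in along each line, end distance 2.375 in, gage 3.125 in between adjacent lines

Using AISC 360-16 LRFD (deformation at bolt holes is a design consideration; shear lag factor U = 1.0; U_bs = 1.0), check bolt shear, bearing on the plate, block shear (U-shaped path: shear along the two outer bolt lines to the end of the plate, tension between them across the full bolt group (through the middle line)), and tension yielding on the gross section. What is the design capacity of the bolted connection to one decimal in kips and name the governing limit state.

258.2 kips (gross-section yield governs)

Bolt shear: A_b = π(1)²/4 = 0.7854 in². φR_n = 0.75 × 68 × 0.7854 × 9 × 1 = 360.5 kips.
Bearing (0.625 in plate, F_u = 58 ksi): end bolts L_c = 2.375 − 1.125/2 = 1.8125, R_n = min(1.2×1.8125×0.625×58, 2.4×1×0.625×58) = 78.844 kips/bolt; interior L_c = 3.5 − 1.125 = 2.375, R_n = 87 kips/bolt. φR_n = 0.75 × (3×78.844 + 6×87) = 568.9 kips.
Block shear: shear path 2×[2.375+2×3.5] = 2×9.375 in, A_gv = 11.719, A_nv = 2×(9.375 − 2.5×1.1875)×0.625 = 8.0078 in²; tension across gage: (6.25 − 2×1.1875)×0.625 = 2.4219 in². R_n = min(0.6×58×8.0078, 0.6×36×11.719) + 1.0×58×2.4219 = min(278.67, 253.13) + 140.47 = 393.6 kips. φR_n = 0.75 × 393.6 = 295.2 kips.
Tension yield (gross): A_g = 12.75×0.625 = 7.9688 in². φR_n = 0.90 × 36 × 7.9688 = 258.2 kips.
Governing: min(360.5, 568.9, 295.2, 258.2) = 258.2 kips → gross-section yield.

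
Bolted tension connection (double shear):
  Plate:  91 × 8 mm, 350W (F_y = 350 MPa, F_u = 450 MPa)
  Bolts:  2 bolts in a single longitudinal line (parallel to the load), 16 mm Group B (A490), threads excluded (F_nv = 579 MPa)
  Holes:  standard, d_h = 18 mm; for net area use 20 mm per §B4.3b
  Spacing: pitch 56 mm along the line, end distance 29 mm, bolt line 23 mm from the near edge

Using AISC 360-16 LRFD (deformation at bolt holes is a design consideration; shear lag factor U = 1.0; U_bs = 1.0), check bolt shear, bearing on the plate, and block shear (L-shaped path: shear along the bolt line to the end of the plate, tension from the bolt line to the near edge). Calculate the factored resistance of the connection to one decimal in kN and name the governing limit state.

Bolt shear: A_b = π(16)²/4 = 201.06 mm². φR_n = 0.75 × 579 × 201.06 × 2 × 2 = 349.2 kN.
Bearing (8 mm plate, F_u = 450 MPa): end bolts L_c = 29 − 18/2 = 20, R_n = min(1.2×20×8×450, 2.4×16×8×450) = 86.4 kN/bolt; interior L_c = 56 − 18 = 38, R_n = 138.24 kN/bolt. φR_n = 0.75 × (1×86.4 + 1×138.24) = 168.5 kN.
Block shear: shear path 1×[29+1×56] = 1×85 mm, A_gv = 680, A_nv = 1×(85 − 1.5×20)×8 = 440 mm²; tension to near edge: (23 − 0.5×20)×8 = 104 mm². R_n = min(0.6×450×440, 0.6×350×680) + 1.0×450×104 = min(118.8, 142.8) + 46.8 = 165.6 kN. φR_n = 0.75 × 165.6 = 124.2 kN.
Governing: min(349.2, 168.5, 124.2) = 124.2 kN → block shear.

124.2 kN (block shear governs)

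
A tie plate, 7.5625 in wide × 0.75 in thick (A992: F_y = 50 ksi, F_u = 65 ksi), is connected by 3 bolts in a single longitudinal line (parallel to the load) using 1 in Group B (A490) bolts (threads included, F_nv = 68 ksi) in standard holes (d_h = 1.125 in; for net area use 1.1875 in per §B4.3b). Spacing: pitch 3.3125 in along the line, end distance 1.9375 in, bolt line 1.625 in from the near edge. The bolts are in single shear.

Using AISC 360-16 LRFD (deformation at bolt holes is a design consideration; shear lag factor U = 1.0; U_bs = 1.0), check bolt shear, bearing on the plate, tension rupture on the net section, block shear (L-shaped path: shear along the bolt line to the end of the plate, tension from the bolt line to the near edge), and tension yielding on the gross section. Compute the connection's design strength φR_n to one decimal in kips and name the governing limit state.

Bolt shear: A_b = π(1)²/4 = 0.7854 in². φR_n = 0.75 × 68 × 0.7854 × 3 × 1 = 120.2 kips.
Bearing (0.75 in plate, F_u = 65 ksi): end bolts L_c = 1.9375 − 1.125/2 = 1.375, R_n = min(1.2×1.375×0.75×65, 2.4×1×0.75×65) = 80.438 kips/bolt; interior L_c = 3.3125 − 1.125 = 2.1875, R_n = 117 kips/bolt. φR_n = 0.75 × (1×80.438 + 2×117) = 235.8 kips.
Tension rupture (net): A_n = (7.5625 − 1×1.1875)×0.75 = 4.7813 in² (U = 1.0, A_e = A_n). φR_n = 0.75 × 65 × 4.7813 = 233.1 kips.
Block shear: shear path 1×[1.9375+2×3.3125] = 1×8.5625 in, A_gv = 6.4219, A_nv = 1×(8.5625 − 2.5×1.1875)×0.75 = 4.1953 in²; tension to near edge: (1.625 − 0.5×1.1875)×0.75 = 0.77344 in². R_n = min(0.6×65×4.1953, 0.6×50×6.4219) + 1.0×65×0.77344 = min(163.62, 192.66) + 50.274 = 213.89 kips. φR_n = 0.75 × 213.89 = 160.4 kips.
Tension yield (gross): A_g = 7.5625×0.75 = 5.6719 in². φR_n = 0.90 × 50 × 5.6719 = 255.2 kips.
Governing: min(120.2, 235.8, 233.1, 160.4, 255.2) = 120.2 kips → bolt shear.

120.2 kips (bolt shear governs)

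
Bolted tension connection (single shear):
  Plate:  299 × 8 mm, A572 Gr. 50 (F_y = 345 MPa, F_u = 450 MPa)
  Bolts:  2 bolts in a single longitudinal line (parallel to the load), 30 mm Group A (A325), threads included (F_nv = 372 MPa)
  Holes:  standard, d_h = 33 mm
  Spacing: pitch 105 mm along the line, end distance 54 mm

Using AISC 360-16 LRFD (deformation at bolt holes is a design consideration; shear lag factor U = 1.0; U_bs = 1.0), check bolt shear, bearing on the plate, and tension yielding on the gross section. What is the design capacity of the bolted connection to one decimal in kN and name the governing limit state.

315.9 kN (bearing governs)

Bolt shear: A_b = π(30)²/4 = 706.86 mm². φR_n = 0.75 × 372 × 706.86 × 2 × 1 = 394.4 kN.
Bearing (8 mm plate, F_u = 450 MPa): end bolts L_c = 54 − 33/2 = 37.5, R_n = min(1.2×37.5×8×450, 2.4×30×8×450) = 162 kN/bolt; interior L_c = 105 − 33 = 72, R_n = 259.2 kN/bolt. φR_n = 0.75 × (1×162 + 1×259.2) = 315.9 kN.
Tension yield (gross): A_g = 299×8 = 2392 mm². φR_n = 0.90 × 345 × 2392 = 742.7 kN.
Governing: min(394.4, 315.9, 742.7) = 315.9 kN → bearing.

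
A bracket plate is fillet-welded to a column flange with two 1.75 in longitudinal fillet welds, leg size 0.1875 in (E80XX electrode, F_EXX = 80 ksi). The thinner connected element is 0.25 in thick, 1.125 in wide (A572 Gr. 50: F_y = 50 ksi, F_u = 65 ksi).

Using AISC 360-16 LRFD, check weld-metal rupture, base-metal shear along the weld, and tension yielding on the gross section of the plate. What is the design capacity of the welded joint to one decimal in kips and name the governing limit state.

Weld metal: throat = 0.707×0.1875 = 0.13256 in, L = 2×1.75 = 3.5 in. φR_n = 0.75 × 0.6 × 80 × 0.13256 × 3.5 = 16.7 kips.
Base metal shear (0.25 in plate): yield φR_n = 1.0×0.6×50×0.25×3.5 = 26.3 kips; rupture φR_n = 0.75×0.6×65×0.25×3.5 = 25.6 kips; take 25.6 kips (rupture).
Tension yield (gross): A_g = 1.125×0.25 = 0.28125 in². φR_n = 0.90 × 50 × 0.28125 = 12.7 kips.
Governing: min(16.7, 25.6, 12.7) = 12.7 kips → gross-section yield.

12.7 kips (gross-section yield governs)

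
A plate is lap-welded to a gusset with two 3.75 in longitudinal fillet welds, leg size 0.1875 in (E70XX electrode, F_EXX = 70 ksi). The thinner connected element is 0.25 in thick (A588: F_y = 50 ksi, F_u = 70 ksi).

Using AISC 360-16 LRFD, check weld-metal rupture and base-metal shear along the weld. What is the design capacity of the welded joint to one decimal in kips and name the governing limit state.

31.3 kips (weld metal governs)

Weld metal: throat = 0.707×0.1875 = 0.13256 in, L = 2×3.75 = 7.5 in. φR_n = 0.75 × 0.6 × 70 × 0.13256 × 7.5 = 31.3 kips.
Base metal shear (0.25 in plate): yield φR_n = 1.0×0.6×50×0.25×7.5 = 56.3 kips; rupture φR_n = 0.75×0.6×70×0.25×7.5 = 59.1 kips; take 56.3 kips (yield).
Governing: min(31.3, 56.3) = 31.3 kips → weld metal.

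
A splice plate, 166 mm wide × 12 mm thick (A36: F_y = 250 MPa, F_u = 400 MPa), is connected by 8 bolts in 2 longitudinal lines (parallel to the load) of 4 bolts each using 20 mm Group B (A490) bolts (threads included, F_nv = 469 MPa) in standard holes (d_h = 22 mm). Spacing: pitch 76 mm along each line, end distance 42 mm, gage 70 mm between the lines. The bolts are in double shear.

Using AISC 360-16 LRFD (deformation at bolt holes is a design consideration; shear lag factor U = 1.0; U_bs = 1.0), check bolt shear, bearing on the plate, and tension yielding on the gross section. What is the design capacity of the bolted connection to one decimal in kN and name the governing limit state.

Bolt shear: A_b = π(20)²/4 = 314.16 mm². φR_n = 0.75 × 469 × 314.16 × 8 × 2 = 1768.1 kN.
Bearing (12 mm plate, F_u = 400 MPa): end bolts L_c = 42 − 22/2 = 31, R_n = min(1.2×31×12×400, 2.4×20×12×400) = 178.56 kN/bolt; interior L_c = 76 − 22 = 54, R_n = 230.4 kN/bolt. φR_n = 0.75 × (2×178.56 + 6×230.4) = 1304.6 kN.
Tension yield (gross): A_g = 166×12 = 1992 mm². φR_n = 0.90 × 250 × 1992 = 448.2 kN.
Governing: min(1768.1, 1304.6, 448.2) = 448.2 kN → gross-section yield.

448.2 kN (gross-section yield governs)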